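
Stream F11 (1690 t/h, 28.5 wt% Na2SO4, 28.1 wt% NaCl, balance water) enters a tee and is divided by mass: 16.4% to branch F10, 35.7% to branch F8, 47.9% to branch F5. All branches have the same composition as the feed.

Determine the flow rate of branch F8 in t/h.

603.3 t/h

Branch F8 flow = 0.357×1690 = 603.33 t/h.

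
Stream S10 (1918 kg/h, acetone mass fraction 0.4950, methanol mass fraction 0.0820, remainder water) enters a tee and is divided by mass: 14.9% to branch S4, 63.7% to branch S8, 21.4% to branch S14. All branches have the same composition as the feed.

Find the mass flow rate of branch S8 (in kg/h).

1222 kg/h

Branch S8 flow = 0.637×1918 = 1221.8 kg/h.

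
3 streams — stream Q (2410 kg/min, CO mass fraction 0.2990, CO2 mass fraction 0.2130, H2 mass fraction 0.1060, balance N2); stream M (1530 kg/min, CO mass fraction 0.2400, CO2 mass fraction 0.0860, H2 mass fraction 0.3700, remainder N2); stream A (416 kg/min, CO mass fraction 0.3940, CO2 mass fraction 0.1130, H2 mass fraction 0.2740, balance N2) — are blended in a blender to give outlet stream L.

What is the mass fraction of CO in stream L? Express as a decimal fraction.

Total flow out = 2410 + 1530 + 416 = 4356 kg/min.
CO in = 2410×0.299 + 1530×0.240 + 416×0.394 = 1251.7 kg/min.
CO mass fraction in L = 1251.7/4356 = 0.2873.

0.2873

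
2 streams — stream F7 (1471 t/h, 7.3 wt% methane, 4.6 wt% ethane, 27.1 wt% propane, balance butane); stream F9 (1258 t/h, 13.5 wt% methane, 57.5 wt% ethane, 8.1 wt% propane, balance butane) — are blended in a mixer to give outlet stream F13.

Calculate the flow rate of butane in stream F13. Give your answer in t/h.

1160 t/h

butane out = butane in = 1471×0.610 + 1258×0.209 = 1160.2 t/h.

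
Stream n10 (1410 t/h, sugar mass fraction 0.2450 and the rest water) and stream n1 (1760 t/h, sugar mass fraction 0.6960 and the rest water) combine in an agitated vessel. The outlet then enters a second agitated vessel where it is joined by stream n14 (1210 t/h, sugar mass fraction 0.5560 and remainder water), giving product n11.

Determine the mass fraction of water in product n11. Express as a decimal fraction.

0.4879

Overall, product flow = 4380 t/h.
water in = 1410×0.755 + 1760×0.304 + 1210×0.444 = 2136.8 t/h.
water fraction in n11 = 0.4879.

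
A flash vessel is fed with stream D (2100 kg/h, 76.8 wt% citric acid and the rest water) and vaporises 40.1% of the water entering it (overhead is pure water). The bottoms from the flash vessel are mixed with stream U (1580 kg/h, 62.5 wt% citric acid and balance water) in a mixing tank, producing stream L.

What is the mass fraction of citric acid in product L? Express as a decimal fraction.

0.746

Vapour removed = 0.401×0.232×2100 = 195.37 kg/h; concentrate = 1904.6 kg/h.
citric acid reaching the mixer = 1612.8 (from concentrate) + 1580×0.625 = 2600.3 kg/h.
Product flow = 1904.6 + 1580 = 3484.6 kg/h; citric acid fraction = 0.746.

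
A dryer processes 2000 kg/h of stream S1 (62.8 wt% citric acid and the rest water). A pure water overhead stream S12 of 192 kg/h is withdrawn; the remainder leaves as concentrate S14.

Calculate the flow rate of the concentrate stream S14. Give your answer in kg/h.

1808 kg/h

Concentrate = 2000 − 192 = 1808 kg/h.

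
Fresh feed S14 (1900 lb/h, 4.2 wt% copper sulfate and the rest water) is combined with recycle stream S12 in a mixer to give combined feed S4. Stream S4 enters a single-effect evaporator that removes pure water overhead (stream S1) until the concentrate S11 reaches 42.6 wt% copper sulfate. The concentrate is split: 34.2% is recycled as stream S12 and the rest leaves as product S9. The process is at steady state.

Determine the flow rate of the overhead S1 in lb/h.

Overall copper sulfate balance (none leaves overhead): copper sulfate in fresh feed = copper sulfate in product, i.e. 1900×0.042 = (1−0.342)·S11·0.426.
S11 = 79.8/(0.426×0.658) = 284.69 lb/h.
Recycle S12 = 0.342×284.69 = 97.363 lb/h.
Combined feed S4 = 1900 + 97.363 = 1997.4 lb/h.
Overhead S1 = S4 − S11 = 1997.4 − 284.69 = 1712.7 lb/h.

1713 lb/h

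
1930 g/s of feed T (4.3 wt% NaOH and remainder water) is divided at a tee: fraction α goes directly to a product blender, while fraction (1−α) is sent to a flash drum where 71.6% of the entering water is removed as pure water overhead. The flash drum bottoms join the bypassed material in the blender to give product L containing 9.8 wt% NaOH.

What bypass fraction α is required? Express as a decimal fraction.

0.181

All 1930×0.043 = 82.99 g/s of NaOH reaches L, so L = 82.99/0.098 = 846.84 g/s and vapour = 1083.2 g/s.
The evaporator receives (1−α)·1930 of feed at 0.957 water and removes 0.716 of that water:
0.716×0.957×(1−α)×1930 = 1083.2
(1−α) = 1083.2/1322.5 = 0.8191;  α = 0.1809.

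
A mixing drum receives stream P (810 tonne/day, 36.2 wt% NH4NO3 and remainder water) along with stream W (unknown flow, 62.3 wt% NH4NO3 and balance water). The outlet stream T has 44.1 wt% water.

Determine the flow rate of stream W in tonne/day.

2493 tonne/day

Let W be the unknown flow. Total out = 810 + W.
water balance: 516.78 + 0.377·W = 0.441·(810 + W)
(0.377 − 0.441)·W = 0.441×810 − 516.78 = -159.57
W = -159.57 / -0.064 = 2493.3 tonne/day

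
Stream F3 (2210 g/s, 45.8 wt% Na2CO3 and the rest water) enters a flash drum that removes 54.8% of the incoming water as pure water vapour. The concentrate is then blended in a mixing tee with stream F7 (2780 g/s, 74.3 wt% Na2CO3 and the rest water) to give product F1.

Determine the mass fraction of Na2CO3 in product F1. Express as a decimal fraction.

0.710

Vapour removed = 0.548×0.542×2210 = 656.41 g/s; concentrate = 1553.6 g/s.
Na2CO3 reaching the mixer = 1012.2 (from concentrate) + 2780×0.743 = 3077.7 g/s.
Product flow = 1553.6 + 2780 = 4333.6 g/s; Na2CO3 fraction = 0.710.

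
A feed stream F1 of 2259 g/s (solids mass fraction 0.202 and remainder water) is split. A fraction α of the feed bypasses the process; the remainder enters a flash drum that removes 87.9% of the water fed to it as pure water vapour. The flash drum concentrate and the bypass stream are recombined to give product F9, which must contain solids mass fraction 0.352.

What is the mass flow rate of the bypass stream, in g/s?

All 2259×0.202 = 456.32 g/s of solids reaches F9, so F9 = 456.32/0.352 = 1296.4 g/s and vapour = 962.64 g/s.
The evaporator receives (1−α)·2259 of feed at 0.798 water and removes 0.879 of that water:
0.879×0.798×(1−α)×2259 = 962.64
(1−α) = 962.64/1584.6 = 0.6075;  α = 0.3925.
Bypass flow = 0.3925×2259 = 886.62 g/s.

886.6 g/s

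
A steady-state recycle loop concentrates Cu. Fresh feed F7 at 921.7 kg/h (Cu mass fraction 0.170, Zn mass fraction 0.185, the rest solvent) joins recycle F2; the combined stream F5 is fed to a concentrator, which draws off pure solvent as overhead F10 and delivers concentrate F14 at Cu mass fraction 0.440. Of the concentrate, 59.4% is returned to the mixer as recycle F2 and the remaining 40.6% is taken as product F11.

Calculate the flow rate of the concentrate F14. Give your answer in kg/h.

Overall Cu balance (none leaves overhead): Cu in fresh feed = Cu in product, i.e. 921.7×0.170 = (1−0.594)·F14·0.440.
F14 = 156.69/(0.440×0.406) = 877.12 kg/h.

877.1 kg/h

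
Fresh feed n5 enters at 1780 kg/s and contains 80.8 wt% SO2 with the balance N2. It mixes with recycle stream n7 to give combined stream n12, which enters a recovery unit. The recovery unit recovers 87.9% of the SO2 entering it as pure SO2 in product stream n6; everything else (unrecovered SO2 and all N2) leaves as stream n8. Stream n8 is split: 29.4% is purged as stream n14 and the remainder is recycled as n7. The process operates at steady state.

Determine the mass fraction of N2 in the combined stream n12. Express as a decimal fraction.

N2 enters only via n5 and leaves only via the purge: 1780×0.192 = 0.294×(N2 in n8), and the recovery unit passes all N2, so N2 in n12 = N2 in n8 = 1162.4 kg/s.
SO2 in n12: m_A = 1780×0.808 + (1−0.294)·(1−0.879)·m_A, so m_A = 1438.2/0.9146 = 1572.6 kg/s.
n12 = 1572.6 + 1162.4 = 2735 kg/s.
N2 fraction in n12 = 1162.4/2735 = 0.425.

0.425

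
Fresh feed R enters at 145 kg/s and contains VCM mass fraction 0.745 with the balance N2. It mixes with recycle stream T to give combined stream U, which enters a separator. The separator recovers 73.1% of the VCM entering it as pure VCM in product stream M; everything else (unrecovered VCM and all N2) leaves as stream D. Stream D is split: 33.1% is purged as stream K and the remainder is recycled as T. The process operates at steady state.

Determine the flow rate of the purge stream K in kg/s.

48.7 kg/s

N2 enters only via R and leaves only via the purge: 145×0.255 = 0.331×(N2 in D), and the separator passes all N2, so N2 in U = N2 in D = 111.71 kg/s.
VCM in U: m_A = 145×0.745 + (1−0.331)·(1−0.731)·m_A, so m_A = 108.03/0.8200 = 131.73 kg/s.
D = (1−0.731)×131.73 + 111.71 = 147.14 kg/s.
Purge K = 0.331×147.14 = 48.704 kg/s.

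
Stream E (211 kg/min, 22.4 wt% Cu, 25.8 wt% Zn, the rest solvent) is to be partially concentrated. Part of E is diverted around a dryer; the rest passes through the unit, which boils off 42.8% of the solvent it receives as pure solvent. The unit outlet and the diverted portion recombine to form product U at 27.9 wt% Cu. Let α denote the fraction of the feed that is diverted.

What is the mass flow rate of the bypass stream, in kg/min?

23.39 kg/min

All 211×0.224 = 47.264 kg/min of Cu reaches U, so U = 47.264/0.279 = 169.41 kg/min and vapour = 41.595 kg/min.
The evaporator receives (1−α)·211 of feed at 0.518 solvent and removes 0.428 of that solvent:
0.428×0.518×(1−α)×211 = 41.595
(1−α) = 41.595/46.78 = 0.8892;  α = 0.1108.
Bypass flow = 0.1108×211 = 23.385 kg/min.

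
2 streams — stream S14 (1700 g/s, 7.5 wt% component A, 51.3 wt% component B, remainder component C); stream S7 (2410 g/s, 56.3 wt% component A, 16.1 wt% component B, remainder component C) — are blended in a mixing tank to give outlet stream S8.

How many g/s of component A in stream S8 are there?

1484 g/s

component A out = component A in = 1700×0.075 + 2410×0.563 = 1484.3 g/s.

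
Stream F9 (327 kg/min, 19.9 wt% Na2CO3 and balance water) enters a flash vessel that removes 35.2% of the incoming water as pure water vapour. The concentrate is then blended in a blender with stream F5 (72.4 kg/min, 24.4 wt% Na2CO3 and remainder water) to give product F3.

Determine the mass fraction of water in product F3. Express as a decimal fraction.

Vapour removed = 0.352×0.801×327 = 92.198 kg/min; concentrate = 234.8 kg/min.
water reaching the mixer = 169.73 (from concentrate) + 72.4×0.756 = 224.46 kg/min.
Product flow = 234.8 + 72.4 = 307.2 kg/min; water fraction = 0.7307.

0.7307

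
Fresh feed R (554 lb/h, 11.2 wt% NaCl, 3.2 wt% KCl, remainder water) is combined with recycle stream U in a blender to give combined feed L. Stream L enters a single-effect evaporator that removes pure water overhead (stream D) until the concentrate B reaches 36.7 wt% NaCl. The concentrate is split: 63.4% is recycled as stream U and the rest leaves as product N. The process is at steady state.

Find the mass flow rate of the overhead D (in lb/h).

384.9 lb/h

Overall NaCl balance (none leaves overhead): NaCl in fresh feed = NaCl in product, i.e. 554×0.112 = (1−0.634)·B·0.367.
B = 62.048/(0.367×0.366) = 461.93 lb/h.
Recycle U = 0.634×461.93 = 292.87 lb/h.
Combined feed L = 554 + 292.87 = 846.87 lb/h.
Overhead D = L − B = 846.87 − 461.93 = 384.93 lb/h.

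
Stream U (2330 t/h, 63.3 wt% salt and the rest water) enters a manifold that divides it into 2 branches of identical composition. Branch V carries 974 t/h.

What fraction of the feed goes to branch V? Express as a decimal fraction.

0.418

Fraction to V = 974/2330 = 0.4180.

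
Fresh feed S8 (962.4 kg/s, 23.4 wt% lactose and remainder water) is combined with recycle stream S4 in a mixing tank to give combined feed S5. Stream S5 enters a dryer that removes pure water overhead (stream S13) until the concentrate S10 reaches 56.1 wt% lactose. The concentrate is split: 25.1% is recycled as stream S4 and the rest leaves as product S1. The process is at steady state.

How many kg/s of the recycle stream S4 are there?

Overall lactose balance (none leaves overhead): lactose in fresh feed = lactose in product, i.e. 962.4×0.234 = (1−0.251)·S10·0.561.
S10 = 225.2/(0.561×0.749) = 535.95 kg/s.
Recycle S4 = 0.251×535.95 = 134.52 kg/s.

134.5 kg/s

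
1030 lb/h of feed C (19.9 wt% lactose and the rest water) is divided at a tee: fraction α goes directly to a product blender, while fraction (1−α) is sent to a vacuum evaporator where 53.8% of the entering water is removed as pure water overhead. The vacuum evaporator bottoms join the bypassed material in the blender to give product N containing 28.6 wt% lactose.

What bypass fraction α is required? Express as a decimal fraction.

All 1030×0.199 = 204.97 lb/h of lactose reaches N, so N = 204.97/0.286 = 716.68 lb/h and vapour = 313.32 lb/h.
The evaporator receives (1−α)·1030 of feed at 0.801 water and removes 0.538 of that water:
0.538×0.801×(1−α)×1030 = 313.32
(1−α) = 313.32/443.87 = 0.7059;  α = 0.2941.

0.294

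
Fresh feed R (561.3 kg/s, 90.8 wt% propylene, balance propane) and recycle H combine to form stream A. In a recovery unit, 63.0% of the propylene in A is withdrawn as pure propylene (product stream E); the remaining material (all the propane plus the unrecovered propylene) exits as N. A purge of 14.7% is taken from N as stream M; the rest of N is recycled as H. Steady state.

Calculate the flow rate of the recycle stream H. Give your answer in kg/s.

propane enters only via R and leaves only via the purge: 561.3×0.092 = 0.147×(propane in N), and the recovery unit passes all propane, so propane in A = propane in N = 351.29 kg/s.
propylene in A: m_A = 561.3×0.908 + (1−0.147)·(1−0.630)·m_A, so m_A = 509.66/0.6844 = 744.69 kg/s.
N = (1−0.630)×744.69 + 351.29 = 626.83 kg/s.
Recycle H = (1−0.147)×626.83 = 534.68 kg/s.

534.7 kg/s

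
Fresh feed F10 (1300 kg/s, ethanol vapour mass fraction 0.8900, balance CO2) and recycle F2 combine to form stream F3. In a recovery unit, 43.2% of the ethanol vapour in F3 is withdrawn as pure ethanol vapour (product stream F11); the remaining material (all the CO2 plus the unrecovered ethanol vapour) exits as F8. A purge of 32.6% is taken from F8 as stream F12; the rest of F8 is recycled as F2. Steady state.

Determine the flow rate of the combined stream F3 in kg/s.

CO2 enters only via F10 and leaves only via the purge: 1300×0.110 = 0.326×(CO2 in F8), and the recovery unit passes all CO2, so CO2 in F3 = CO2 in F8 = 438.65 kg/s.
ethanol vapour in F3: m_A = 1300×0.890 + (1−0.326)·(1−0.432)·m_A, so m_A = 1157/0.6172 = 1874.7 kg/s.
F3 = 1874.7 + 438.65 = 2313.3 kg/s.

2313 kg/s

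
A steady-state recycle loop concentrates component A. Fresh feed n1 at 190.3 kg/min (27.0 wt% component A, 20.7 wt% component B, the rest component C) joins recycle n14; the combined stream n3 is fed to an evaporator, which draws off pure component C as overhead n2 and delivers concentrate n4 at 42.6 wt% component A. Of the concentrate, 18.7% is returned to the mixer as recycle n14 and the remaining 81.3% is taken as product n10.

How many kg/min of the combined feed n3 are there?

218 kg/min

Overall component A balance (none leaves overhead): component A in fresh feed = component A in product, i.e. 190.3×0.270 = (1−0.187)·n4·0.426.
n4 = 51.381/(0.426×0.813) = 148.36 kg/min.
Recycle n14 = 0.187×148.36 = 27.742 kg/min.
Combined feed n3 = 190.3 + 27.742 = 218.04 kg/min.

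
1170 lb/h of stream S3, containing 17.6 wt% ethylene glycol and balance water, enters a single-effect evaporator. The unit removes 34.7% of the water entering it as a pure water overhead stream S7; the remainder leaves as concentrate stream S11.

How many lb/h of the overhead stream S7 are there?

water entering = 1170×0.824 = 964.08 lb/h; overhead removed = 0.347×964.08 = 334.54 lb/h.

334.5 lb/h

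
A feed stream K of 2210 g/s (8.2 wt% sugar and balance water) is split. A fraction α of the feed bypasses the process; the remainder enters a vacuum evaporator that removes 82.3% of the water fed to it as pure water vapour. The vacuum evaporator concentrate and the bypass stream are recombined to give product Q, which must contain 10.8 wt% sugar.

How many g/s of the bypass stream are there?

1506 g/s

All 2210×0.082 = 181.22 g/s of sugar reaches Q, so Q = 181.22/0.108 = 1678 g/s and vapour = 532.04 g/s.
The evaporator receives (1−α)·2210 of feed at 0.918 water and removes 0.823 of that water:
0.823×0.918×(1−α)×2210 = 532.04
(1−α) = 532.04/1669.7 = 0.3186;  α = 0.6814.
Bypass flow = 0.6814×2210 = 1505.8 g/s.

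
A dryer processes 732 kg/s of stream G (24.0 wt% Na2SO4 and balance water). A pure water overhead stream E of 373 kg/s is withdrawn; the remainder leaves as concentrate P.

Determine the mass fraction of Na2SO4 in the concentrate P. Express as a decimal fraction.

Na2SO4 is not removed: 732×0.240 = 175.68 kg/s of Na2SO4 enters P.
Concentrate = 732 − 373 = 359 kg/s.
Mass fraction = 175.68/359 = 0.489.

0.489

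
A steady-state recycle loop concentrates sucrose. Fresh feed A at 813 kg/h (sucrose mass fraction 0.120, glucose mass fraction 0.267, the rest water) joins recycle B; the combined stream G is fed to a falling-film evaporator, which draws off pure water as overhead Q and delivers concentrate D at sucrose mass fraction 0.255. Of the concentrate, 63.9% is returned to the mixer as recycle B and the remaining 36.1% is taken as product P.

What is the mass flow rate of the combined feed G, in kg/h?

Overall sucrose balance (none leaves overhead): sucrose in fresh feed = sucrose in product, i.e. 813×0.120 = (1−0.639)·D·0.255.
D = 97.56/(0.255×0.361) = 1059.8 kg/h.
Recycle B = 0.639×1059.8 = 677.21 kg/h.
Combined feed G = 813 + 677.21 = 1490.2 kg/h.

1490 kg/h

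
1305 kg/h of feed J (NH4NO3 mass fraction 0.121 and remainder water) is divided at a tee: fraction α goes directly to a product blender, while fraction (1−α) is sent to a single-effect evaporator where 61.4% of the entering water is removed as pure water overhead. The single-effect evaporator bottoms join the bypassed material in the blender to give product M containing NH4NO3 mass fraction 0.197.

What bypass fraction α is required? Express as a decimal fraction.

0.285

All 1305×0.121 = 157.91 kg/h of NH4NO3 reaches M, so M = 157.91/0.197 = 801.55 kg/h and vapour = 503.45 kg/h.
The evaporator receives (1−α)·1305 of feed at 0.879 water and removes 0.614 of that water:
0.614×0.879×(1−α)×1305 = 503.45
(1−α) = 503.45/704.32 = 0.7148;  α = 0.2852.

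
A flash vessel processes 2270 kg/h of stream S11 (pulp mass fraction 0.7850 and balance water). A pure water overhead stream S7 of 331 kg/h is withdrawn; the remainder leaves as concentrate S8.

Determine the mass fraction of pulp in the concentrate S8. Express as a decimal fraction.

0.9190

pulp is not removed: 2270×0.785 = 1782 kg/h of pulp enters S8.
Concentrate = 2270 − 331 = 1939 kg/h.
Mass fraction = 1782/1939 = 0.9190.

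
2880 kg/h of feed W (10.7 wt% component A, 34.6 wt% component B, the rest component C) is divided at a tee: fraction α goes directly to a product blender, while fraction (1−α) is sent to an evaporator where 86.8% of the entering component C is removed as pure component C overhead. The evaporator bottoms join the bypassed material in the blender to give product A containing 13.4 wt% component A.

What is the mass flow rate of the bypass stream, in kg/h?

1658 kg/h

All 2880×0.107 = 308.16 kg/h of component A reaches A, so A = 308.16/0.134 = 2299.7 kg/h and vapour = 580.3 kg/h.
The evaporator receives (1−α)·2880 of feed at 0.547 component C and removes 0.868 of that component C:
0.868×0.547×(1−α)×2880 = 580.3
(1−α) = 580.3/1367.4 = 0.4244;  α = 0.5756.
Bypass flow = 0.5756×2880 = 1657.8 kg/h.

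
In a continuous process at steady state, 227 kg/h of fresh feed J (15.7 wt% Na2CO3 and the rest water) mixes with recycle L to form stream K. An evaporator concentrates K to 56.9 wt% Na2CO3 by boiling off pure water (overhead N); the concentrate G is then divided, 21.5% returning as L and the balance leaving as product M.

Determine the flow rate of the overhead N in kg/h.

Overall Na2CO3 balance (none leaves overhead): Na2CO3 in fresh feed = Na2CO3 in product, i.e. 227×0.157 = (1−0.215)·G·0.569.
G = 35.639/(0.569×0.785) = 79.789 kg/h.
Recycle L = 0.215×79.789 = 17.155 kg/h.
Combined feed K = 227 + 17.155 = 244.15 kg/h.
Overhead N = K − G = 244.15 − 79.789 = 164.37 kg/h.

164.4 kg/h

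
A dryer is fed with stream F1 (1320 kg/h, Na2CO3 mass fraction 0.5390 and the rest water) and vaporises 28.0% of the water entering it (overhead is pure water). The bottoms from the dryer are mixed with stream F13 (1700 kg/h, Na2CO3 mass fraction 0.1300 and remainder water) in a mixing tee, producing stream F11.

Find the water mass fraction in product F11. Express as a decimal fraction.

0.6728

Vapour removed = 0.280×0.461×1320 = 170.39 kg/h; concentrate = 1149.6 kg/h.
water reaching the mixer = 438.13 (from concentrate) + 1700×0.870 = 1917.1 kg/h.
Product flow = 1149.6 + 1700 = 2849.6 kg/h; water fraction = 0.6728.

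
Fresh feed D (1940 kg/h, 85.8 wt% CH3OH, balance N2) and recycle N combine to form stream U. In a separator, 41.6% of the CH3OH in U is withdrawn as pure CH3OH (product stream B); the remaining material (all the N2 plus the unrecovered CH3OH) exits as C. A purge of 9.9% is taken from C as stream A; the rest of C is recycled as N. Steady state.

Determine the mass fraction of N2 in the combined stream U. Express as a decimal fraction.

0.442

N2 enters only via D and leaves only via the purge: 1940×0.142 = 0.099×(N2 in C), and the separator passes all N2, so N2 in U = N2 in C = 2782.6 kg/h.
CH3OH in U: m_A = 1940×0.858 + (1−0.099)·(1−0.416)·m_A, so m_A = 1664.5/0.4738 = 3513 kg/h.
U = 3513 + 2782.6 = 6295.6 kg/h.
N2 fraction in U = 2782.6/6295.6 = 0.442.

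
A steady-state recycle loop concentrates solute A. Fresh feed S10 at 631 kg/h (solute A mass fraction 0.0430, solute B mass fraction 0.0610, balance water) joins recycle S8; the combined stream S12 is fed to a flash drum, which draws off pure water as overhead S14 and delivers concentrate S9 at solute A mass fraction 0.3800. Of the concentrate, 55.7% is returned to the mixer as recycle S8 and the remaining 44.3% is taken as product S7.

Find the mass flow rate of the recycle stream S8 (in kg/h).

Overall solute A balance (none leaves overhead): solute A in fresh feed = solute A in product, i.e. 631×0.043 = (1−0.557)·S9·0.380.
S9 = 27.133/(0.380×0.443) = 161.18 kg/h.
Recycle S8 = 0.557×161.18 = 89.777 kg/h.

89.78 kg/h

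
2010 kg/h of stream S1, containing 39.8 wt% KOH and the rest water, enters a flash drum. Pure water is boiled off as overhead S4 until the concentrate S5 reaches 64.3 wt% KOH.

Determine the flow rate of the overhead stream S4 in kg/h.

KOH is conserved: 2010×0.398 = 799.98 kg/h all reports to the concentrate.
Concentrate = 799.98/(target fraction) = 1244.1 kg/h.
Overhead = 2010 − 1244.1 = 765.86 kg/h.

765.9 kg/h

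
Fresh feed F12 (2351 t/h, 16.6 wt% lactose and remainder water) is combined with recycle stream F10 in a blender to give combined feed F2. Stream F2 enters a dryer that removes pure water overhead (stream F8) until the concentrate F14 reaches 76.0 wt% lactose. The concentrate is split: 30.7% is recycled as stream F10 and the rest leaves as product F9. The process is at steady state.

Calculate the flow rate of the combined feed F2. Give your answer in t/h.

2578 t/h

Overall lactose balance (none leaves overhead): lactose in fresh feed = lactose in product, i.e. 2351×0.166 = (1−0.307)·F14·0.760.
F14 = 390.27/(0.760×0.693) = 740.99 t/h.
Recycle F10 = 0.307×740.99 = 227.48 t/h.
Combined feed F2 = 2351 + 227.48 = 2578.5 t/h.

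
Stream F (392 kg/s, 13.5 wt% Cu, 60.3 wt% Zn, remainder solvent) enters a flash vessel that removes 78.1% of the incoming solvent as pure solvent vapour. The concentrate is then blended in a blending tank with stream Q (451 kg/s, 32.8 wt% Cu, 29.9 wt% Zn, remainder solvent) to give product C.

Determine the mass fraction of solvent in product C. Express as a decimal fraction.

Vapour removed = 0.781×0.262×392 = 80.212 kg/s; concentrate = 311.79 kg/s.
solvent reaching the mixer = 22.492 (from concentrate) + 451×0.373 = 190.72 kg/s.
Product flow = 311.79 + 451 = 762.79 kg/s; solvent fraction = 0.250.

0.250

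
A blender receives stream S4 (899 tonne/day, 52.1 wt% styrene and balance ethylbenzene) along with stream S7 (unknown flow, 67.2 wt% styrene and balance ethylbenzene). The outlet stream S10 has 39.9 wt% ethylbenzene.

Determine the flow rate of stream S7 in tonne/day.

Let S7 be the unknown flow. Total out = 899 + S7.
ethylbenzene balance: 430.62 + 0.328·S7 = 0.399·(899 + S7)
(0.328 − 0.399)·S7 = 0.399×899 − 430.62 = -71.92
S7 = -71.92 / -0.071 = 1013 tonne/day

1013 tonne/day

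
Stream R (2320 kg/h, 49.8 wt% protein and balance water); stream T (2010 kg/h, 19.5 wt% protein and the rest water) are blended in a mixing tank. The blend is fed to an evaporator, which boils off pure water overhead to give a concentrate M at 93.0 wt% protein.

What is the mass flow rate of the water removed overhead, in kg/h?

2666 kg/h

protein entering = 2320×0.498 + 2010×0.195 = 1547.3 kg/h.
All protein reports to M, so M = 1547.3/0.930 = 1663.8 kg/h.
Total feed = 4330 kg/h; overhead = 4330 − 1663.8 = 2666.2 kg/h.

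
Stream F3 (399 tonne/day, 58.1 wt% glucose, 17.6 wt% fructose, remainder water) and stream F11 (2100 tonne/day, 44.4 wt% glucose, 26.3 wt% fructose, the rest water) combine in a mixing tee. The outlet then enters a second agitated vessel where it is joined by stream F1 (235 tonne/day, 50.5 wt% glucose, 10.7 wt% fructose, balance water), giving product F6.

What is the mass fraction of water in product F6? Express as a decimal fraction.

0.2939

Overall, product flow = 2734 tonne/day.
water in = 399×0.243 + 2100×0.293 + 235×0.388 = 803.44 tonne/day.
water fraction in F6 = 0.2939.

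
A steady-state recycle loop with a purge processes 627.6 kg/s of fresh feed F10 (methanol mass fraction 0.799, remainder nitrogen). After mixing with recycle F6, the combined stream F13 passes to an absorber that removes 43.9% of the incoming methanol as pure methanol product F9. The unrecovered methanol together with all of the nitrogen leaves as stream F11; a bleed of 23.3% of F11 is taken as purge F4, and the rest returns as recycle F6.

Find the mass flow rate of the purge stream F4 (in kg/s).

nitrogen enters only via F10 and leaves only via the purge: 627.6×0.201 = 0.233×(nitrogen in F11), and the absorber passes all nitrogen, so nitrogen in F13 = nitrogen in F11 = 541.41 kg/s.
methanol in F13: m_A = 627.6×0.799 + (1−0.233)·(1−0.439)·m_A, so m_A = 501.45/0.5697 = 880.18 kg/s.
F11 = (1−0.439)×880.18 + 541.41 = 1035.2 kg/s.
Purge F4 = 0.233×1035.2 = 241.2 kg/s.

241.2 kg/s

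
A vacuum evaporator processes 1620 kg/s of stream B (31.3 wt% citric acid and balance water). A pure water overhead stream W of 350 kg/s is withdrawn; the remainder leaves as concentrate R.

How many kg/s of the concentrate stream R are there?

Concentrate = 1620 − 350 = 1270 kg/s.

1270 kg/s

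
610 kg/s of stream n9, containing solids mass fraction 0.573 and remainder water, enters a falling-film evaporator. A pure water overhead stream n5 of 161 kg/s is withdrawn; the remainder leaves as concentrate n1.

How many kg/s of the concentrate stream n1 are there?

Concentrate = 610 − 161 = 449 kg/s.

449 kg/s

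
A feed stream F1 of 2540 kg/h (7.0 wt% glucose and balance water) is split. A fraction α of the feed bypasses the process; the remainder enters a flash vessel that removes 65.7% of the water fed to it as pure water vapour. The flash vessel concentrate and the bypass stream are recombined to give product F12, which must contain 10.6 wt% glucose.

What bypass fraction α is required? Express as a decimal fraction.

0.444

All 2540×0.070 = 177.8 kg/h of glucose reaches F12, so F12 = 177.8/0.106 = 1677.4 kg/h and vapour = 862.64 kg/h.
The evaporator receives (1−α)·2540 of feed at 0.930 water and removes 0.657 of that water:
0.657×0.930×(1−α)×2540 = 862.64
(1−α) = 862.64/1552 = 0.5558;  α = 0.4442.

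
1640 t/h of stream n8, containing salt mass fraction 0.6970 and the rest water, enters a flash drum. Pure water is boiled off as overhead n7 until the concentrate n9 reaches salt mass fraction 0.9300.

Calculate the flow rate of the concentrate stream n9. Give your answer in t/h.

1229 t/h

salt is conserved: 1640×0.697 = 1143.1 t/h all reports to the concentrate.
Concentrate = 1143.1/(target fraction) = 1229.1 t/h.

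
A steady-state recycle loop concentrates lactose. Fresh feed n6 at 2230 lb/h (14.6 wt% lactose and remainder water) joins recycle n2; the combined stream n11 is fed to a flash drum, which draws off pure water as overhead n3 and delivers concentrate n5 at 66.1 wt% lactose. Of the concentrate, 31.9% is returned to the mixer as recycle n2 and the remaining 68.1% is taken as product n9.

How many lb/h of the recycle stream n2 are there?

230.7 lb/h

Overall lactose balance (none leaves overhead): lactose in fresh feed = lactose in product, i.e. 2230×0.146 = (1−0.319)·n5·0.661.
n5 = 325.58/(0.661×0.681) = 723.28 lb/h.
Recycle n2 = 0.319×723.28 = 230.73 lb/h.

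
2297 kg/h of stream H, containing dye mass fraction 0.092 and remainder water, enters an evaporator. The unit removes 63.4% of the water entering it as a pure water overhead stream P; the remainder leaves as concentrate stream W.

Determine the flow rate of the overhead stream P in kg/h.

water entering = 2297×0.908 = 2085.7 kg/h; overhead removed = 0.634×2085.7 = 1322.3 kg/h.

1322 kg/h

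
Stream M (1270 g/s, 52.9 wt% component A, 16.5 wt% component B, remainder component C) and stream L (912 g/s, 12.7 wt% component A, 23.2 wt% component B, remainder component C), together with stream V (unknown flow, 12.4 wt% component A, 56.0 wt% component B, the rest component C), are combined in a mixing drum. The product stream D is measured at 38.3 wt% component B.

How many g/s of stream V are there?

2342 g/s

Let V be the unknown flow. Total out = 2182 + V.
component B balance: 421.13 + 0.560·V = 0.383·(2182 + V)
(0.560 − 0.383)·V = 0.383×2182 − 421.13 = 414.57
V = 414.57 / 0.177 = 2342.2 g/s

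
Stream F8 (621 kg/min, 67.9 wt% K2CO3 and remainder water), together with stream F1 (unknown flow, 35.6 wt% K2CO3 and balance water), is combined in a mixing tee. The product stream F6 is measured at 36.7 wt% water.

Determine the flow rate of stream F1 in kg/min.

Let F1 be the unknown flow. Total out = 621 + F1.
water balance: 199.34 + 0.644·F1 = 0.367·(621 + F1)
(0.644 − 0.367)·F1 = 0.367×621 − 199.34 = 28.566
F1 = 28.566 / 0.277 = 103.13 kg/min

103.1 kg/min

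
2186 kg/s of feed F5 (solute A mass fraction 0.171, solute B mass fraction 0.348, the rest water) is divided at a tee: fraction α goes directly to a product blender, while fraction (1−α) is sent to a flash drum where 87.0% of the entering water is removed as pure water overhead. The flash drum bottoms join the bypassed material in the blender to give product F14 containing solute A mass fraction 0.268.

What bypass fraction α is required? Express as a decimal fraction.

All 2186×0.171 = 373.81 kg/s of solute A reaches F14, so F14 = 373.81/0.268 = 1394.8 kg/s and vapour = 791.2 kg/s.
The evaporator receives (1−α)·2186 of feed at 0.481 water and removes 0.870 of that water:
0.870×0.481×(1−α)×2186 = 791.2
(1−α) = 791.2/914.78 = 0.8649;  α = 0.1351.

0.135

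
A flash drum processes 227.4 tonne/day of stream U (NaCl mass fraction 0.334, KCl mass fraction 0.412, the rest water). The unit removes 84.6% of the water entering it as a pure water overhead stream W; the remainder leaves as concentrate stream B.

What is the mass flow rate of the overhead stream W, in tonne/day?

48.86 tonne/day

water entering = 227.4×0.254 = 57.76 tonne/day; overhead removed = 0.846×57.76 = 48.865 tonne/day.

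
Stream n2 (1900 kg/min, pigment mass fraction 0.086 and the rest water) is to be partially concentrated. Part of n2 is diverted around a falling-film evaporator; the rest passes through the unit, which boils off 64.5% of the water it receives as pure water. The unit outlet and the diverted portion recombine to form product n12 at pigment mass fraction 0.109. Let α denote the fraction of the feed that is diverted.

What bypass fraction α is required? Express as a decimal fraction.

0.642

All 1900×0.086 = 163.4 kg/min of pigment reaches n12, so n12 = 163.4/0.109 = 1499.1 kg/min and vapour = 400.92 kg/min.
The evaporator receives (1−α)·1900 of feed at 0.914 water and removes 0.645 of that water:
0.645×0.914×(1−α)×1900 = 400.92
(1−α) = 400.92/1120.1 = 0.3579;  α = 0.6421.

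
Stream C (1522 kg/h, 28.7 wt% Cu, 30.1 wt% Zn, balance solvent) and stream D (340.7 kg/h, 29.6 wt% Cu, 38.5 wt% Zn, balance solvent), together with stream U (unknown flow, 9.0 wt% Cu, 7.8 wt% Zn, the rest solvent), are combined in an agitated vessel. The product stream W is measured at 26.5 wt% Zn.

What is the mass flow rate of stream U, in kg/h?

511.6 kg/h

Let U be the unknown flow. Total out = 1862.7 + U.
Zn balance: 589.29 + 0.078·U = 0.265·(1862.7 + U)
(0.078 − 0.265)·U = 0.265×1862.7 − 589.29 = -95.676
U = -95.676 / -0.187 = 511.64 kg/h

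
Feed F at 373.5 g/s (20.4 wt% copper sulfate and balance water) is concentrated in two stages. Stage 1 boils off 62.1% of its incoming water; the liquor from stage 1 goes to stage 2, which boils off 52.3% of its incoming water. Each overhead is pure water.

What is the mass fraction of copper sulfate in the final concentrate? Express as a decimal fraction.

0.5864

water in feed = 373.5×0.796 = 297.31 g/s.
After stage 1: water left = (1−0.621)×297.31 = 112.68; stream total = 188.87 g/s.
After stage 2: water left = (1−0.523)×112.68 = 53.748; final concentrate = 129.94 g/s.
copper sulfate fraction = 76.194/129.94 = 0.5864.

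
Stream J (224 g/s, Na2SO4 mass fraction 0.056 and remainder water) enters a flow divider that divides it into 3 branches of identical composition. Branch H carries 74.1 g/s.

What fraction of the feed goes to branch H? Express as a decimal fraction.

0.331

Fraction to H = 74.1/224 = 0.3308.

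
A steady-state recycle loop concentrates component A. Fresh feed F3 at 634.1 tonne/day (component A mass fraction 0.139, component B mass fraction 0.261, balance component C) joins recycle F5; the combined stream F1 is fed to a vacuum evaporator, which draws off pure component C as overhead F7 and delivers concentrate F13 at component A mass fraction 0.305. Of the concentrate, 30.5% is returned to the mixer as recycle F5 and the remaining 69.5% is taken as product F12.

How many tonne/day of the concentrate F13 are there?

415.8 tonne/day

Overall component A balance (none leaves overhead): component A in fresh feed = component A in product, i.e. 634.1×0.139 = (1−0.305)·F13·0.305.
F13 = 88.14/(0.305×0.695) = 415.8 tonne/day.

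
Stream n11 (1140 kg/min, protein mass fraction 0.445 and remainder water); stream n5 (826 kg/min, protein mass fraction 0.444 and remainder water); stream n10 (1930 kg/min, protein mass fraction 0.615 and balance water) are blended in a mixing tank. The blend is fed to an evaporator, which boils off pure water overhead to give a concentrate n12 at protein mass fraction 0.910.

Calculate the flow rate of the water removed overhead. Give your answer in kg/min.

protein entering = 1140×0.445 + 826×0.444 + 1930×0.615 = 2061 kg/min.
All protein reports to n12, so n12 = 2061/0.910 = 2264.8 kg/min.
Total feed = 3896 kg/min; overhead = 3896 − 2264.8 = 1631.2 kg/min.

1631 kg/min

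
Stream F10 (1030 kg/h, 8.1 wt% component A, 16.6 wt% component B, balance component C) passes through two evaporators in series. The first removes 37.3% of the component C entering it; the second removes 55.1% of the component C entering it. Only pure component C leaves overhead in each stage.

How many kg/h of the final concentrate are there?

472.8 kg/h

component C in feed = 1030×0.753 = 775.59 kg/h.
After stage 1: component C left = (1−0.373)×775.59 = 486.29; stream total = 740.7 kg/h.
After stage 2: component C left = (1−0.551)×486.29 = 218.35; final concentrate = 472.76 kg/h.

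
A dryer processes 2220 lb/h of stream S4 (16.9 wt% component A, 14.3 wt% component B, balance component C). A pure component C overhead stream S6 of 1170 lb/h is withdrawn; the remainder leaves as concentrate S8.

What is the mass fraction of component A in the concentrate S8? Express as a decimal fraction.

0.3573

component A is not removed: 2220×0.169 = 375.18 lb/h of component A enters S8.
Concentrate = 2220 − 1170 = 1050 lb/h.
Mass fraction = 375.18/1050 = 0.3573.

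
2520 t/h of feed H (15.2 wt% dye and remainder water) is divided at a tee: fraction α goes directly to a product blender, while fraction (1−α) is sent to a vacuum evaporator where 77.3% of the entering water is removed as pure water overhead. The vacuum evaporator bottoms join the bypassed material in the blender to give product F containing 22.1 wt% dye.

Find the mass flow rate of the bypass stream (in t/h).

1320 t/h

All 2520×0.152 = 383.04 t/h of dye reaches F, so F = 383.04/0.221 = 1733.2 t/h and vapour = 786.79 t/h.
The evaporator receives (1−α)·2520 of feed at 0.848 water and removes 0.773 of that water:
0.773×0.848×(1−α)×2520 = 786.79
(1−α) = 786.79/1651.9 = 0.4763;  α = 0.5237.
Bypass flow = 0.5237×2520 = 1319.7 t/h.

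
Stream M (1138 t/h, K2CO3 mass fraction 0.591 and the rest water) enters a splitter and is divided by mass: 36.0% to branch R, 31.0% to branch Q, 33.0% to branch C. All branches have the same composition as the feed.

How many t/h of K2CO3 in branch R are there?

Branch R total = 0.360×1138 = 409.68 t/h.
K2CO3 in R = 0.591×409.68 = 242.12 t/h.

242.1 t/h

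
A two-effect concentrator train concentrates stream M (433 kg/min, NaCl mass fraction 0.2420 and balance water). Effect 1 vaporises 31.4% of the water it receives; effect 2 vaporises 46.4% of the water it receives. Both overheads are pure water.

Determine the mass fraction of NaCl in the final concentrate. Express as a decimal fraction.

water in feed = 433×0.758 = 328.21 kg/min.
After stage 1: water left = (1−0.314)×328.21 = 225.15; stream total = 329.94 kg/min.
After stage 2: water left = (1−0.464)×225.15 = 120.68; final concentrate = 225.47 kg/min.
NaCl fraction = 104.79/225.47 = 0.4647.

0.4647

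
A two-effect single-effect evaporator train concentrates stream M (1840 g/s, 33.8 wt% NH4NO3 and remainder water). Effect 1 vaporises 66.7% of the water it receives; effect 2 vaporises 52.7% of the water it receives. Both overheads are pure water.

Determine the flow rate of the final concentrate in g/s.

water in feed = 1840×0.662 = 1218.1 g/s.
After stage 1: water left = (1−0.667)×1218.1 = 405.62; stream total = 1027.5 g/s.
After stage 2: water left = (1−0.527)×405.62 = 191.86; final concentrate = 813.78 g/s.

813.8 g/s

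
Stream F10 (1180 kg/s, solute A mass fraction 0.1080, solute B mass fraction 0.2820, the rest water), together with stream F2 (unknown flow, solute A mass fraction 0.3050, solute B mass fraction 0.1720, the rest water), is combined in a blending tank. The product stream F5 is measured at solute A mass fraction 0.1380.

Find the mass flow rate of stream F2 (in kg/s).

Let F2 be the unknown flow. Total out = 1180 + F2.
solute A balance: 127.44 + 0.305·F2 = 0.138·(1180 + F2)
(0.305 − 0.138)·F2 = 0.138×1180 − 127.44 = 35.4
F2 = 35.4 / 0.167 = 211.98 kg/s

212 kg/s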